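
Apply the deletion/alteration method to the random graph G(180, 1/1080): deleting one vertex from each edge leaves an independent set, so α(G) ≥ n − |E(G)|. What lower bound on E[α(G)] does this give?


E[|E(G)|] = C(180, 2)·p = 16110 · (1/1080) = 179/12.
E[α(G)] ≥ n − E[|E(G)|] = 180 − 179/12 = 1981/12.
Numerically: ≈ 165.08333.
(This is only a lower bound; the true E[α(G)] may be larger.)

E[α(G)] ≥ 1981/12 ≈ 165.08333.


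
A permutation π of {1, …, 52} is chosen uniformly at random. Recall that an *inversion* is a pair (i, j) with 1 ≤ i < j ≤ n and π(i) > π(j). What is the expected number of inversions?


Write X = Σ X_I over the C(52, 2) = 1326 pairs i < j, with X_I the indicator of one inversion.
There are 1326 indicators.
For each fixed pair i < j, the values π(i) and π(j) are two distinct elements of {1, …, 52} in uniformly random order; by symmetry P[π(i) > π(j)] = 1/2.
By linearity: E[X] = 1326 · (1/2) = C(52, 2) · (1/2) = 1326/2 = 663 ≈ 663.000000.

E[X] = 663 = 663.000000.


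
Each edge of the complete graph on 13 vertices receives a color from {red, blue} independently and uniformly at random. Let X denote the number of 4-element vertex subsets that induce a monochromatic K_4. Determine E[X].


Let X = Σ_S X_S over the C(13, 4) = 715 subsets S of size 4, where X_S = 1 if the K_4 on S is monochromatic.
For a fixed S, the K_4 on S has C(4, 2) = 6 edges. P[all 6 edges red] = (1/2)^6, and likewise for blue, so P[monochromatic] = 2·(1/2)^6 = 2^{1 − 6} = 1/32.
By linearity: E[X] = C(13, 4) · 2^{1 − 6} = 715 · 1/32 = 715/32.
Numerically: E[X] ≈ 22.3438.

E[X] = C(13,4)·2^(1−C(4,2)) = 715/32 ≈ 22.3438.


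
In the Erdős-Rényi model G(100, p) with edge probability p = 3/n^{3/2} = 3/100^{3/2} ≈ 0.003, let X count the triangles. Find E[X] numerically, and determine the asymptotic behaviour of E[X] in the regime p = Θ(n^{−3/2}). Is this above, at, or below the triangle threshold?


Number of potential triangles: C(100, 3) = 161700.
Each occurs with probability p³ ≈ (0.003)³ ≈ 2.700000e-08.
By linearity: E[X] = C(100, 3)·p³ ≈ 161700 · 2.700000e-08 ≈ 0.0044.
Since α = 3/2 > 1, p = c/n^{3/2} = o(1/n) is below the triangle threshold p ~ 1/n. Asymptotically E[X] ~ (c³/6)·n^{3(1−α)} = (3³/6)·n^{-1.5} → 0, so by Markov's inequality G has no triangles w.h.p.

E[X] ≈ 0.0044; in regime p = Θ(1/n^{3/2}) E[X] tends to 0 (below the triangle threshold p ~ 1/n).


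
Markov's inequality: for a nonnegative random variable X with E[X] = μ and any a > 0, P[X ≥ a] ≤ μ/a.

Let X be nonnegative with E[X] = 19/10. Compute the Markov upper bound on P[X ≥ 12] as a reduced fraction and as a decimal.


μ = E[X] = 19/10, a = 12.
Markov: P[X ≥ 12] ≤ μ/a = (19/10)/12 = 19/120.
Numerically: ≈ 0.1583.
(Since a = 12 > μ = 1.9000, the bound 19/120 is < 1 and informative.)

P[X ≥ 12] ≤ 19/120 ≈ 0.1583.


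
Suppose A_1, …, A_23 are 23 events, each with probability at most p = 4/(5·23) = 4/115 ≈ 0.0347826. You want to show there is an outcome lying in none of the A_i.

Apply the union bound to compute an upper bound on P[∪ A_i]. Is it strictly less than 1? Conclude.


Union bound: P[∪_{i=1}^{23} A_i] ≤ Σ_i P[A_i] ≤ 23·p = 23·(4/115) = 4/5.
Numerically: 4/5 ≈ 0.8000000.
Is 4/5 < 1? YES.
Since P[∪ A_i] ≤ 4/5 < 1, the complement has P[∩ A_i^c] ≥ 1 − 4/5 = 1/5 > 0, so some outcome avoids every A_i.

23·p = 4/5 ≈ 0.8000000; existence CERTIFIED by the union bound.


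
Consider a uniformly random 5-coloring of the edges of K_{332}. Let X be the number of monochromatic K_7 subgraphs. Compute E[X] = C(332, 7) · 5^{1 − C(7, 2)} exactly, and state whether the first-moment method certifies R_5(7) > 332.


E[X] = C(332, 7) · 5^{1 − 21} = 82772214646616 · 5^{−20} = 82772214646616/95367431640625.
As a reduced fraction: E[X] = 82772214646616/95367431640625 ≈ 0.8679296.
Is E[X] < 1? YES.
Since E[X] < 1, there exists a 5-coloring of K_{332} with no monochromatic K_7; hence R_5(7) > 332.

E[X] = 82772214646616/95367431640625 ≈ 0.8679296; E[X] < 1, so R_5(7) > 332.


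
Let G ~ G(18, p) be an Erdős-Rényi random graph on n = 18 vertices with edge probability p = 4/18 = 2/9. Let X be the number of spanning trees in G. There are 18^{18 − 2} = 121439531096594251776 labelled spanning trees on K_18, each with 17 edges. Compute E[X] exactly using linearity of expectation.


K_18 has 18^{18 − 2} = 121439531096594251776 labelled spanning trees.
For each such spanning tree H, let X_H = 1 if all 17 edges of H are present in G. Then P[X_H = 1] = p^{17} = (2/9)^{17} = 131072/16677181699666569.
By linearity: E[X] = Σ_H E[X_H] = 121439531096594251776 · p^{17} = 121439531096594251776 · 131072/16677181699666569 = 8589934592/9.
Numerically: E[X] ≈ 9.544e+08.

E[X] = 121439531096594251776 · (2/9)^{17} = 8589934592/9 ≈ 9.544e+08.


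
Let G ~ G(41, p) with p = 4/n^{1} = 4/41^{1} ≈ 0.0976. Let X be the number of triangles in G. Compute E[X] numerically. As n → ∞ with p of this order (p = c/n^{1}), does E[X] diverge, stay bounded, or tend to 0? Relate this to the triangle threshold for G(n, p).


Number of potential triangles: C(41, 3) = 10660.
Each occurs with probability p³ ≈ (0.0976)³ ≈ 9.28599e-04.
By linearity: E[X] = C(41, 3)·p³ ≈ 10660 · 9.28599e-04 ≈ 9.899.
Here α = 1, so p = 4/n is exactly at the triangle threshold p ~ 1/n. Asymptotically E[X] → c³/6 = 4³/6 = 32/3 ≈ 10.667, a bounded constant. In this regime the triangle count is asymptotically Poisson(c³/6).

E[X] ≈ 9.899; in regime p = Θ(1/n^{1}) E[X] stays bounded (at the triangle threshold p ~ 1/n).


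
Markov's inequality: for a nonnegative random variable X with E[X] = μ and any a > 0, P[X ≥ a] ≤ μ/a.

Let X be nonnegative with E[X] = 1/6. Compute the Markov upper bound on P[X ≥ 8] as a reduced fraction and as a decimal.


μ = E[X] = 1/6, a = 8.
Markov: P[X ≥ 8] ≤ μ/a = (1/6)/8 = 1/48.
Numerically: ≈ 0.0208.
(Since a = 8 > μ = 0.1667, the bound 1/48 is < 1 and informative.)

P[X ≥ 8] ≤ 1/48 ≈ 0.0208.


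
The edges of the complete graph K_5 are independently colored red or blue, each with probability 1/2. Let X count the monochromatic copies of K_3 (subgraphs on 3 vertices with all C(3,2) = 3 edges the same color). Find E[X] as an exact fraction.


Let X = Σ_S X_S over the C(5, 3) = 10 subsets S of size 3, where X_S = 1 if the K_3 on S is monochromatic.
For a fixed S, the K_3 on S has C(3, 2) = 3 edges. P[all 3 edges red] = (1/2)^3, and likewise for blue, so P[monochromatic] = 2·(1/2)^3 = 2^{1 − 3} = 1/4.
By linearity of expectation: E[X] = C(5, 3) · 2^{1 − 3} = 10 · 1/4 = 5/2.
Numerically: E[X] ≈ 2.5000.

E[X] = C(5,3)·2^(1−C(3,2)) = 5/2 ≈ 2.5000.


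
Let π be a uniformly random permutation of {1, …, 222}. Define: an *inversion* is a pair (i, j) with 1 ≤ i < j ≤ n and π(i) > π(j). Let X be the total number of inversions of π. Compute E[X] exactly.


Write X = Σ X_I over the C(222, 2) = 24531 pairs i < j, with X_I the indicator of one inversion.
There are 24531 indicators.
For each fixed pair i < j, the values π(i) and π(j) are two distinct elements of {1, …, 222} in uniformly random order; by symmetry P[π(i) > π(j)] = 1/2.
By linearity: E[X] = 24531 · (1/2) = C(222, 2) · (1/2) = 24531/2 = 24531/2 ≈ 12265.5000.

E[X] = 24531/2 = 12265.5000.


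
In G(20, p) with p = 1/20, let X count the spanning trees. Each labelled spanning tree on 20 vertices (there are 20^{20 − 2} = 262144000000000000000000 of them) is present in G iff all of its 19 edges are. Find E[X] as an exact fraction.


K_20 has 20^{20 − 2} = 262144000000000000000000 labelled spanning trees.
For each such spanning tree H, let X_H = 1 if all 19 edges of H are present in G. Then P[X_H = 1] = p^{19} = (1/20)^{19} = 1/5242880000000000000000000.
By linearity of expectation: E[X] = Σ_H E[X_H] = 262144000000000000000000 · p^{19} = 262144000000000000000000 · 1/5242880000000000000000000 = 1/20.
Numerically: E[X] ≈ 0.05.

E[X] = 262144000000000000000000 · (1/20)^{19} = 1/20 ≈ 0.05.


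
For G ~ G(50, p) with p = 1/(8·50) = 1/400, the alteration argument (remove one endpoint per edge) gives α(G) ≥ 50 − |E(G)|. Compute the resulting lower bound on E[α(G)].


E[|E(G)|] = C(50, 2)·p = 1225 · (1/400) = 49/16.
E[α(G)] ≥ n − E[|E(G)|] = 50 − 49/16 = 751/16.
Numerically: ≈ 46.938.
(This is only a lower bound; the true E[α(G)] may be larger.)

E[α(G)] ≥ 751/16 ≈ 46.938.


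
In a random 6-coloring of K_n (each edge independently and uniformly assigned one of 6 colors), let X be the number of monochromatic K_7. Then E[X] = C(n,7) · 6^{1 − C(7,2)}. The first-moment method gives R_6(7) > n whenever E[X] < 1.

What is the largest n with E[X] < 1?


We need C(n, 7) · 6^{1 − 21} < 1, i.e. C(n, 7) < 6^{21 − 1} = 3656158440062976.
Check values of n near the boundary:
  n = 566: C(566, 7) = 3557206237959440; 3557206237959440 < 3656158440062976? YES
  n = 567: C(567, 7) = 3601671315933933; 3601671315933933 < 3656158440062976? YES
  n = 568: C(568, 7) = 3646611956239704; 3646611956239704 < 3656158440062976? YES
  n = 569: C(569, 7) = 3692032389858348; 3692032389858348 < 3656158440062976? NO
  n = 570: C(570, 7) = 3737936877831720; 3737936877831720 < 3656158440062976? NO
The largest n with C(n, 7) < 3656158440062976 is n = 568 (where E[X] = 16882462760369/16926659444736 ≈ 0.9973889). Hence R_6(7) > 568, i.e. R_6(7) ≥ 569.

Largest n = 568; hence R_6(7) > 568.


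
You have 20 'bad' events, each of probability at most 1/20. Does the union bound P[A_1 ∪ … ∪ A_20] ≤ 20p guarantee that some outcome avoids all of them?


Union bound: P[∪_{i=1}^{20} A_i] ≤ Σ_i P[A_i] ≤ 20·p = 20·(1/20) = 1.
Numerically: 1 ≈ 1.00000.
Is 1 < 1? NO.
Since the bound 1 is ≥ 1, the union bound is uninformative here; it does NOT by itself certify existence.

20·p = 1 ≈ 1.00000; existence NOT certified by the union bound.


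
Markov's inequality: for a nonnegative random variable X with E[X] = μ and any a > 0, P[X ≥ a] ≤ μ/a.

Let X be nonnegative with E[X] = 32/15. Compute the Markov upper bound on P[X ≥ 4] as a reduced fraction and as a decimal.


μ = E[X] = 32/15, a = 4.
Markov: P[X ≥ 4] ≤ μ/a = (32/15)/4 = 8/15.
Numerically: ≈ 0.533.
(Since a = 4 > μ = 2.133, the bound 8/15 is < 1 and informative.)

P[X ≥ 4] ≤ 8/15 ≈ 0.533.


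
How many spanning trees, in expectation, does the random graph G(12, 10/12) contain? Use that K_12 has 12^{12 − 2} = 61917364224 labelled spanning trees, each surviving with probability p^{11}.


K_12 has 12^{12 − 2} = 61917364224 labelled spanning trees.
For each such spanning tree H, let X_H = 1 if all 11 edges of H are present in G. Then P[X_H = 1] = p^{11} = (5/6)^{11} = 48828125/362797056.
Summing the indicators: E[X] = Σ_H E[X_H] = 61917364224 · p^{11} = 61917364224 · 48828125/362797056 = 25000000000/3.
Numerically: E[X] ≈ 8.33333e+09.

E[X] = 61917364224 · (5/6)^{11} = 25000000000/3 ≈ 8.33333e+09.


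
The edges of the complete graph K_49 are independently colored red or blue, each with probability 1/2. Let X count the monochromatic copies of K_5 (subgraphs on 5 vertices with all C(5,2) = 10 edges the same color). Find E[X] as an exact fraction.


Let X = Σ_S X_S over the C(49, 5) = 1906884 subsets S of size 5, where X_S = 1 if the K_5 on S is monochromatic.
For a fixed S, the K_5 on S has C(5, 2) = 10 edges. P[all 10 edges red] = (1/2)^10, and likewise for blue, so P[monochromatic] = 2·(1/2)^10 = 2^{1 − 10} = 1/512.
By linearity of expectation: E[X] = C(49, 5) · 2^{1 − 10} = 1906884 · 1/512 = 476721/128.
Numerically: E[X] ≈ 3724.382812.

E[X] = C(49,5)·2^(1−C(5,2)) = 476721/128 ≈ 3724.382812.


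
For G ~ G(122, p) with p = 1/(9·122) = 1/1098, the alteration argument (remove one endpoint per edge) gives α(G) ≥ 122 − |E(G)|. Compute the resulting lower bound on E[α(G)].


E[|E(G)|] = C(122, 2)·p = 7381 · (1/1098) = 121/18.
E[α(G)] ≥ n − E[|E(G)|] = 122 − 121/18 = 2075/18.
Numerically: ≈ 115.27778.
(This is only a lower bound; the true E[α(G)] may be larger.)

E[α(G)] ≥ 2075/18 ≈ 115.27778.


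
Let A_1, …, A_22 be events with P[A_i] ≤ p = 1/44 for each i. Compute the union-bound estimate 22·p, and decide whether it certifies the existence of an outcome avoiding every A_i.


Union bound: P[∪_{i=1}^{22} A_i] ≤ Σ_i P[A_i] ≤ 22·p = 22·(1/44) = 1/2.
Numerically: 1/2 ≈ 0.5000.
Is 1/2 < 1? YES.
Since P[∪ A_i] ≤ 1/2 < 1, the complement has P[∩ A_i^c] ≥ 1 − 1/2 = 1/2 > 0, so some outcome avoids every A_i.

22·p = 1/2 ≈ 0.5000; existence CERTIFIED by the union bound.


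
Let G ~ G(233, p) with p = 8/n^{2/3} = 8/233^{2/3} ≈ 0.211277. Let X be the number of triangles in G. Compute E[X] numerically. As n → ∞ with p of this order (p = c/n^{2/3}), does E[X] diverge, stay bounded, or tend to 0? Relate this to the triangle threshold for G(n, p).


Number of potential triangles: C(233, 3) = 2081156.
Each occurs with probability p³ ≈ (0.211277)³ ≈ 9.43100812e-03.
By linearity: E[X] = C(233, 3)·p³ ≈ 2081156 · 9.43100812e-03 ≈ 19627.399142.
Since α = 2/3 < 1, p = c/n^{2/3} ≫ 1/n is above the triangle threshold p ~ 1/n. Asymptotically E[X] ~ (c³/6)·n^{3(1−α)} = (8³/6)·n^{1} → ∞; triangles are abundant w.h.p.

E[X] ≈ 19627.399142; in regime p = Θ(1/n^{2/3}) E[X] diverges (above the triangle threshold p ~ 1/n).


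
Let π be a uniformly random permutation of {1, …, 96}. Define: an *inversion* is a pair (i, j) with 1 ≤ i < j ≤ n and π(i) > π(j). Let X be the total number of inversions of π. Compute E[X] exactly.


Write X = Σ X_I over the C(96, 2) = 4560 pairs i < j, with X_I the indicator of one inversion.
There are 4560 indicators.
For each fixed pair i < j, the values π(i) and π(j) are two distinct elements of {1, …, 96} in uniformly random order; by symmetry P[π(i) > π(j)] = 1/2.
By linearity: E[X] = 4560 · (1/2) = C(96, 2) · (1/2) = 4560/2 = 2280 ≈ 2280.000000.

E[X] = 2280 = 2280.000000.


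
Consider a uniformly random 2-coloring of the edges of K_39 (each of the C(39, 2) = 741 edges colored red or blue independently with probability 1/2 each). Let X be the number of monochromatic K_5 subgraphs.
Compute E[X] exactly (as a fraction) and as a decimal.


Let X = Σ_S X_S over the C(39, 5) = 575757 subsets S of size 5, where X_S = 1 if the K_5 on S is monochromatic.
For a fixed S, the K_5 on S has C(5, 2) = 10 edges. P[all 10 edges red] = (1/2)^10, and likewise for blue, so P[monochromatic] = 2·(1/2)^10 = 2^{1 − 10} = 1/512.
By linearity: E[X] = C(39, 5) · 2^{1 − 10} = 575757 · 1/512 = 575757/512.
Numerically: E[X] ≈ 1124.525391.

E[X] = C(39,5)·2^(1−C(5,2)) = 575757/512 ≈ 1124.525391.


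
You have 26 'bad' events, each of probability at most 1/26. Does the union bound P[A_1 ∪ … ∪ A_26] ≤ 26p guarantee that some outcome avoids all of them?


Union bound: P[∪_{i=1}^{26} A_i] ≤ Σ_i P[A_i] ≤ 26·p = 26·(1/26) = 1.
Numerically: 1 ≈ 1.00000.
Is 1 < 1? NO.
Since the bound 1 is ≥ 1, the union bound is uninformative here; it does NOT by itself certify existence.

26·p = 1 ≈ 1.00000; existence NOT certified by the union bound.


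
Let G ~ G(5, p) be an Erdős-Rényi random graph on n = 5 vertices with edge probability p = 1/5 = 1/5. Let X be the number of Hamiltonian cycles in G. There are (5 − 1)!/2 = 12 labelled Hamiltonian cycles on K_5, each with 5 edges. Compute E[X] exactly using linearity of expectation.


K_5 has (5 − 1)!/2 = 12 labelled Hamiltonian cycles.
For each such Hamiltonian cycle H, let X_H = 1 if all 5 edges of H are present in G. Then P[X_H = 1] = p^{5} = (1/5)^{5} = 1/3125.
Summing the indicators: E[X] = Σ_H E[X_H] = 12 · p^{5} = 12 · 1/3125 = 12/3125.
Numerically: E[X] ≈ 0.00384.

E[X] = 12 · (1/5)^{5} = 12/3125 ≈ 0.00384.


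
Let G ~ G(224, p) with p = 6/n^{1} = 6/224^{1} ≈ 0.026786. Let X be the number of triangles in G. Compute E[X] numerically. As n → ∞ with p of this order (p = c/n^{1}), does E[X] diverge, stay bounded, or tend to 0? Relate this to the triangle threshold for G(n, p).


Number of potential triangles: C(224, 3) = 1848224.
Each occurs with probability p³ ≈ (0.026786)³ ≈ 1.9218067e-05.
By linearity: E[X] = C(224, 3)·p³ ≈ 1848224 · 1.9218067e-05 ≈ 35.51929.
Here α = 1, so p = 6/n is exactly at the triangle threshold p ~ 1/n. Asymptotically E[X] → c³/6 = 6³/6 = 36 ≈ 36.00000, a bounded constant. In this regime the triangle count is asymptotically Poisson(c³/6).

E[X] ≈ 35.51929; in regime p = Θ(1/n^{1}) E[X] stays bounded (at the triangle threshold p ~ 1/n).


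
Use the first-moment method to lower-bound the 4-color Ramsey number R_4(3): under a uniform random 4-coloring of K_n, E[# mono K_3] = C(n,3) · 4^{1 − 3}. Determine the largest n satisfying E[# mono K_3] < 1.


We need C(n, 3) · 4^{1 − 3} < 1, i.e. C(n, 3) < 4^{3 − 1} = 16.
Check values of n near the boundary:
  n = 3: C(3, 3) = 1; 1 < 16? YES
  n = 4: C(4, 3) = 4; 4 < 16? YES
  n = 5: C(5, 3) = 10; 10 < 16? YES
  n = 6: C(6, 3) = 20; 20 < 16? NO
  n = 7: C(7, 3) = 35; 35 < 16? NO
The largest n with C(n, 3) < 16 is n = 5 (where E[X] = 5/8 ≈ 0.6250000). Hence R_4(3) > 5, i.e. R_4(3) ≥ 6.

Largest n = 5; hence R_4(3) > 5.


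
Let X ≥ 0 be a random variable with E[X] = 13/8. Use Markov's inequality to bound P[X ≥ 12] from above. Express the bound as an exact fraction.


μ = E[X] = 13/8, a = 12.
Markov: P[X ≥ 12] ≤ μ/a = (13/8)/12 = 13/96.
Numerically: ≈ 0.135.
(Since a = 12 > μ = 1.625, the bound 13/96 is < 1 and informative.)

P[X ≥ 12] ≤ 13/96 ≈ 0.135.


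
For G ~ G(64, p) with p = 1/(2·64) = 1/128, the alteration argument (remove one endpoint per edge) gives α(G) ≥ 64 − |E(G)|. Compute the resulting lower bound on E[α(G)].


E[|E(G)|] = C(64, 2)·p = 2016 · (1/128) = 63/4.
E[α(G)] ≥ n − E[|E(G)|] = 64 − 63/4 = 193/4.
Numerically: ≈ 48.2500.
(This is only a lower bound; the true E[α(G)] may be larger.)

E[α(G)] ≥ 193/4 ≈ 48.2500.


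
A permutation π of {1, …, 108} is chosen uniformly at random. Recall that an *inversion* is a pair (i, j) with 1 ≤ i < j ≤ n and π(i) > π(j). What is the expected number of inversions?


Write X = Σ X_I over the C(108, 2) = 5778 pairs i < j, with X_I the indicator of one inversion.
There are 5778 indicators.
For each fixed pair i < j, the values π(i) and π(j) are two distinct elements of {1, …, 108} in uniformly random order; by symmetry P[π(i) > π(j)] = 1/2.
By linearity: E[X] = 5778 · (1/2) = C(108, 2) · (1/2) = 5778/2 = 2889 ≈ 2889.0000.

E[X] = 2889 = 2889.0000.


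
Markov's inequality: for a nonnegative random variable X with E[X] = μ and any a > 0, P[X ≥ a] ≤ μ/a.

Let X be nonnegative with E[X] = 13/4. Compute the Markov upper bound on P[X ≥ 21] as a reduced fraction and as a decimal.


μ = E[X] = 13/4, a = 21.
Markov: P[X ≥ 21] ≤ μ/a = (13/4)/21 = 13/84.
Numerically: ≈ 0.154762.
(Since a = 21 > μ = 3.250000, the bound 13/84 is < 1 and informative.)

P[X ≥ 21] ≤ 13/84 ≈ 0.154762.


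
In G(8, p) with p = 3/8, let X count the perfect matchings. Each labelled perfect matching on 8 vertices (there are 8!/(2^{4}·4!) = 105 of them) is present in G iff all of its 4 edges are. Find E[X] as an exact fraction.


K_8 has 8!/(2^{4}·4!) = 105 labelled perfect matchings.
For each such perfect matching H, let X_H = 1 if all 4 edges of H are present in G. Then P[X_H = 1] = p^{4} = (3/8)^{4} = 81/4096.
By linearity: E[X] = Σ_H E[X_H] = 105 · p^{4} = 105 · 81/4096 = 8505/4096.
Numerically: E[X] ≈ 2.07642.

E[X] = 105 · (3/8)^{4} = 8505/4096 ≈ 2.07642.


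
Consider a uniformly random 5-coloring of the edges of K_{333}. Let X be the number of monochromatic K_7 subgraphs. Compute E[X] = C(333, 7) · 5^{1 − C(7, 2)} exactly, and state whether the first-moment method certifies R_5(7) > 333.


E[X] = C(333, 7) · 5^{1 − 21} = 84549532139028 · 5^{−20} = 84549532139028/95367431640625.
As a reduced fraction: E[X] = 84549532139028/95367431640625 ≈ 0.8865661.
Is E[X] < 1? YES.
Since E[X] < 1, there exists a 5-coloring of K_{333} with no monochromatic K_7; hence R_5(7) > 333.

E[X] = 84549532139028/95367431640625 ≈ 0.8865661; E[X] < 1, so R_5(7) > 333.


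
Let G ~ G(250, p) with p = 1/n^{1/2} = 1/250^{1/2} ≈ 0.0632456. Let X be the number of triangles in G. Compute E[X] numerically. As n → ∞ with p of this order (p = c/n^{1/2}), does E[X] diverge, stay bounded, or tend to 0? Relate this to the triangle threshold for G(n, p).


Number of potential triangles: C(250, 3) = 2573000.
Each occurs with probability p³ ≈ (0.0632456)³ ≈ 2.52982213e-04.
By linearity: E[X] = C(250, 3)·p³ ≈ 2573000 · 2.52982213e-04 ≈ 650.923234.
Since α = 1/2 < 1, p = c/n^{1/2} ≫ 1/n is above the triangle threshold p ~ 1/n. Asymptotically E[X] ~ (c³/6)·n^{3(1−α)} = (1³/6)·n^{1.5} → ∞; triangles are abundant w.h.p.

E[X] ≈ 650.923234; in regime p = Θ(1/n^{1/2}) E[X] diverges (above the triangle threshold p ~ 1/n).


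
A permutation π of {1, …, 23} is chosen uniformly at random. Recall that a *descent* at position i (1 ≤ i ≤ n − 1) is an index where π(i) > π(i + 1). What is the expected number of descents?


Write X = Σ X_I over i = 1, …, 22, with X_I the indicator of one descent.
There are 22 indicators.
For each fixed i, the pair (π(i), π(i+1)) is a uniformly random ordered pair of distinct values from {1, …, 23}; by symmetry P[π(i) > π(i+1)] = 1/2.
By linearity: E[X] = 22 · (1/2) = (23 − 1) · (1/2) = 11 ≈ 11.000.

E[X] = 11 = 11.000.


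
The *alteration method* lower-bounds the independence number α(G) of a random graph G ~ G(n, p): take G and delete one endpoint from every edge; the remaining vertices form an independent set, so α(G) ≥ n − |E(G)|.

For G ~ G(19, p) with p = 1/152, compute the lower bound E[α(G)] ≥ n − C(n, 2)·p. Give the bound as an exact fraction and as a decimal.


E[|E(G)|] = C(19, 2)·p = 171 · (1/152) = 9/8.
E[α(G)] ≥ n − E[|E(G)|] = 19 − 9/8 = 143/8.
Numerically: ≈ 17.875.
(This is only a lower bound; the true E[α(G)] may be larger.)

E[α(G)] ≥ 143/8 ≈ 17.875.


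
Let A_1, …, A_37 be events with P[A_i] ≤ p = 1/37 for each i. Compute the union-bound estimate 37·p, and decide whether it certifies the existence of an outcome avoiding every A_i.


Union bound: P[∪_{i=1}^{37} A_i] ≤ Σ_i P[A_i] ≤ 37·p = 37·(1/37) = 1.
Numerically: 1 ≈ 1.0000000.
Is 1 < 1? NO.
Since the bound 1 is ≥ 1, the union bound is uninformative here; it does NOT by itself certify existence.

37·p = 1 ≈ 1.0000000; existence NOT certified by the union bound.


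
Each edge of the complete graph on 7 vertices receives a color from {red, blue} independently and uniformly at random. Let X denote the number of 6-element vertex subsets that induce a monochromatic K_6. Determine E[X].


Let X = Σ_S X_S over the C(7, 6) = 7 subsets S of size 6, where X_S = 1 if the K_6 on S is monochromatic.
For a fixed S, the K_6 on S has C(6, 2) = 15 edges. P[all 15 edges red] = (1/2)^15, and likewise for blue, so P[monochromatic] = 2·(1/2)^15 = 2^{1 − 15} = 1/16384.
Summing: E[X] = C(7, 6) · 2^{1 − 15} = 7 · 1/16384 = 7/16384.
Numerically: E[X] ≈ 0.000427.

E[X] = C(7,6)·2^(1−C(6,2)) = 7/16384 ≈ 0.000427.


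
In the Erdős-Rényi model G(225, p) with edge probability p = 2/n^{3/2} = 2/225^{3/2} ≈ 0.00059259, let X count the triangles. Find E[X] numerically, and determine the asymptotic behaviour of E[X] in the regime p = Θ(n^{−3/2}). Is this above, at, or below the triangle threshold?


Number of potential triangles: C(225, 3) = 1873200.
Each occurs with probability p³ ≈ (0.00059259)³ ≈ 2.0809836e-10.
By linearity: E[X] = C(225, 3)·p³ ≈ 1873200 · 2.0809836e-10 ≈ 0.00039.
Since α = 3/2 > 1, p = c/n^{3/2} = o(1/n) is below the triangle threshold p ~ 1/n. Asymptotically E[X] ~ (c³/6)·n^{3(1−α)} = (2³/6)·n^{-1.5} → 0, so by Markov's inequality G has no triangles w.h.p.

E[X] ≈ 0.00039; in regime p = Θ(1/n^{3/2}) E[X] tends to 0 (below the triangle threshold p ~ 1/n).


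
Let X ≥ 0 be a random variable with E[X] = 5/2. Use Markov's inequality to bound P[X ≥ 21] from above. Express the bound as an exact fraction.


μ = E[X] = 5/2, a = 21.
Markov: P[X ≥ 21] ≤ μ/a = (5/2)/21 = 5/42.
Numerically: ≈ 0.119048.
(Since a = 21 > μ = 2.500000, the bound 5/42 is < 1 and informative.)

P[X ≥ 21] ≤ 5/42 ≈ 0.119048.


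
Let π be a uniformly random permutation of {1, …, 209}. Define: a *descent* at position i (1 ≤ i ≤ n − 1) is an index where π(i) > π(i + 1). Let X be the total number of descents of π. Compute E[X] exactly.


Write X = Σ X_I over i = 1, …, 208, with X_I the indicator of one descent.
There are 208 indicators.
For each fixed i, the pair (π(i), π(i+1)) is a uniformly random ordered pair of distinct values from {1, …, 209}; by symmetry P[π(i) > π(i+1)] = 1/2.
By linearity: E[X] = 208 · (1/2) = (209 − 1) · (1/2) = 104 ≈ 104.0000.

E[X] = 104 = 104.0000.


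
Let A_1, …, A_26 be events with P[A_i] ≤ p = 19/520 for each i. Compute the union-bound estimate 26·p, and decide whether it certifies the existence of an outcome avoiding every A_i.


Union bound: P[∪_{i=1}^{26} A_i] ≤ Σ_i P[A_i] ≤ 26·p = 26·(19/520) = 19/20.
Numerically: 19/20 ≈ 0.95000.
Is 19/20 < 1? YES.
Since P[∪ A_i] ≤ 19/20 < 1, the complement has P[∩ A_i^c] ≥ 1 − 19/20 = 1/20 > 0, so some outcome avoids every A_i.

26·p = 19/20 ≈ 0.95000; existence CERTIFIED by the union bound.


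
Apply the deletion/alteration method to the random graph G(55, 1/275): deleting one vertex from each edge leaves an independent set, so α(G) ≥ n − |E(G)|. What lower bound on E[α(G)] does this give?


E[|E(G)|] = C(55, 2)·p = 1485 · (1/275) = 27/5.
E[α(G)] ≥ n − E[|E(G)|] = 55 − 27/5 = 248/5.
Numerically: ≈ 49.600000.
(This is only a lower bound; the true E[α(G)] may be larger.)

E[α(G)] ≥ 248/5 ≈ 49.600000.


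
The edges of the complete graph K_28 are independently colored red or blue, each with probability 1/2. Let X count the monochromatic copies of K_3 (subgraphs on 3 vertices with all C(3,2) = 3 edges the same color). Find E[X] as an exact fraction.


Let X = Σ_S X_S over the C(28, 3) = 3276 subsets S of size 3, where X_S = 1 if the K_3 on S is monochromatic.
For a fixed S, the K_3 on S has C(3, 2) = 3 edges. P[all 3 edges red] = (1/2)^3, and likewise for blue, so P[monochromatic] = 2·(1/2)^3 = 2^{1 − 3} = 1/4.
By linearity of expectation: E[X] = C(28, 3) · 2^{1 − 3} = 3276 · 1/4 = 819.
Numerically: E[X] ≈ 819.00000.

E[X] = C(28,3)·2^(1−C(3,2)) = 819 ≈ 819.00000.


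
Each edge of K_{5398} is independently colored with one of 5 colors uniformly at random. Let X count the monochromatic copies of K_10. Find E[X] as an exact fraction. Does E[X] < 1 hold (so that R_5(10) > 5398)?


E[X] = C(5398, 10) · 5^{1 − 45} = 5740413564134635387185954535766 · 5^{−44} = 5740413564134635387185954535766/5684341886080801486968994140625.
As a reduced fraction: E[X] = 5740413564134635387185954535766/5684341886080801486968994140625 ≈ 1.0099.
Is E[X] < 1? NO.
Since E[X] ≥ 1, the first-moment bound is inconclusive at n = 5398; it does NOT by itself certify R_5(10) > 5398.

E[X] = 5740413564134635387185954535766/5684341886080801486968994140625 ≈ 1.0099; E[X] ≥ 1; first-moment method inconclusive here.


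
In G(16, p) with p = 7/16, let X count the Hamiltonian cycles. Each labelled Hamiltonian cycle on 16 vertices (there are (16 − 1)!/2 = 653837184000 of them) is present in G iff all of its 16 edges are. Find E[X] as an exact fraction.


K_16 has (16 − 1)!/2 = 653837184000 labelled Hamiltonian cycles.
For each such Hamiltonian cycle H, let X_H = 1 if all 16 edges of H are present in G. Then P[X_H = 1] = p^{16} = (7/16)^{16} = 33232930569601/18446744073709551616.
By linearity of expectation: E[X] = Σ_H E[X_H] = 653837184000 · p^{16} = 653837184000 · 33232930569601/18446744073709551616 = 21219654042671322112875/18014398509481984.
Numerically: E[X] ≈ 1.1779e+06.

E[X] = 653837184000 · (7/16)^{16} = 21219654042671322112875/18014398509481984 ≈ 1.1779e+06.


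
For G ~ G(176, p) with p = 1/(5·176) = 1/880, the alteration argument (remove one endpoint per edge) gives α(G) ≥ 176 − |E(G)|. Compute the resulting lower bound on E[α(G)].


E[|E(G)|] = C(176, 2)·p = 15400 · (1/880) = 35/2.
E[α(G)] ≥ n − E[|E(G)|] = 176 − 35/2 = 317/2.
Numerically: ≈ 158.5000.
(This is only a lower bound; the true E[α(G)] may be larger.)

E[α(G)] ≥ 317/2 ≈ 158.5000.


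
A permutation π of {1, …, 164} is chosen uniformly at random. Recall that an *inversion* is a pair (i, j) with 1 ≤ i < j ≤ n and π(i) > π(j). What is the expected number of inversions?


Write X = Σ X_I over the C(164, 2) = 13366 pairs i < j, with X_I the indicator of one inversion.
There are 13366 indicators.
For each fixed pair i < j, the values π(i) and π(j) are two distinct elements of {1, …, 164} in uniformly random order; by symmetry P[π(i) > π(j)] = 1/2.
By linearity: E[X] = 13366 · (1/2) = C(164, 2) · (1/2) = 13366/2 = 6683 ≈ 6683.000000.

E[X] = 6683 = 6683.000000.


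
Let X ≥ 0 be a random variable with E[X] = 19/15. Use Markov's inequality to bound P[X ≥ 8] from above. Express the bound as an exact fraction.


μ = E[X] = 19/15, a = 8.
Markov: P[X ≥ 8] ≤ μ/a = (19/15)/8 = 19/120.
Numerically: ≈ 0.1583.
(Since a = 8 > μ = 1.2667, the bound 19/120 is < 1 and informative.)

P[X ≥ 8] ≤ 19/120 ≈ 0.1583.


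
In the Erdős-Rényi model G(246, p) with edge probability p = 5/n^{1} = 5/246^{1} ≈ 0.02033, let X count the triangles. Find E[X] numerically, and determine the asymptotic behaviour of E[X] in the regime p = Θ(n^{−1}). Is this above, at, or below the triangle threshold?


Number of potential triangles: C(246, 3) = 2450980.
Each occurs with probability p³ ≈ (0.02033)³ ≈ 8.396624e-06.
By linearity: E[X] = C(246, 3)·p³ ≈ 2450980 · 8.396624e-06 ≈ 20.5800.
Here α = 1, so p = 5/n is exactly at the triangle threshold p ~ 1/n. Asymptotically E[X] → c³/6 = 5³/6 = 125/6 ≈ 20.8333, a bounded constant. In this regime the triangle count is asymptotically Poisson(c³/6).

E[X] ≈ 20.5800; in regime p = Θ(1/n^{1}) E[X] stays bounded (at the triangle threshold p ~ 1/n).


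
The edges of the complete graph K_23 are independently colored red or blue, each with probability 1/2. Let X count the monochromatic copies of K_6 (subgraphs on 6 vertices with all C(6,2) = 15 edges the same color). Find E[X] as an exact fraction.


Let X = Σ_S X_S over the C(23, 6) = 100947 subsets S of size 6, where X_S = 1 if the K_6 on S is monochromatic.
For a fixed S, the K_6 on S has C(6, 2) = 15 edges. P[all 15 edges red] = (1/2)^15, and likewise for blue, so P[monochromatic] = 2·(1/2)^15 = 2^{1 − 15} = 1/16384.
By linearity of expectation: E[X] = C(23, 6) · 2^{1 − 15} = 100947 · 1/16384 = 100947/16384.
Numerically: E[X] ≈ 6.161.

E[X] = C(23,6)·2^(1−C(6,2)) = 100947/16384 ≈ 6.161.


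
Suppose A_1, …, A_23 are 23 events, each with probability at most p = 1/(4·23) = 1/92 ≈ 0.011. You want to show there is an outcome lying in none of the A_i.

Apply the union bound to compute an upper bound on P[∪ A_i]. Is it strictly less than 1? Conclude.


Union bound: P[∪_{i=1}^{23} A_i] ≤ Σ_i P[A_i] ≤ 23·p = 23·(1/92) = 1/4.
Numerically: 1/4 ≈ 0.250.
Is 1/4 < 1? YES.
Since P[∪ A_i] ≤ 1/4 < 1, the complement has P[∩ A_i^c] ≥ 1 − 1/4 = 3/4 > 0, so some outcome avoids every A_i.

23·p = 1/4 ≈ 0.250; existence CERTIFIED by the union bound.


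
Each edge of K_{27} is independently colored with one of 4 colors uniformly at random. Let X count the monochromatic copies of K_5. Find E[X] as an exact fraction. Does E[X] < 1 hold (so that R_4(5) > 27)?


E[X] = C(27, 5) · 4^{1 − 10} = 80730 · 4^{−9} = 80730/262144.
As a reduced fraction: E[X] = 40365/131072 ≈ 0.3080.
Is E[X] < 1? YES.
Since E[X] < 1, there exists a 4-coloring of K_{27} with no monochromatic K_5; hence R_4(5) > 27.

E[X] = 40365/131072 ≈ 0.3080; E[X] < 1, so R_4(5) > 27.


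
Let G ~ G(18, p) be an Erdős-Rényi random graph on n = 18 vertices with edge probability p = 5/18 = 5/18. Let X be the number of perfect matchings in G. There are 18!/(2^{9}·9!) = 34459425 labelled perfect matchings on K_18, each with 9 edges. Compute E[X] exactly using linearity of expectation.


K_18 has 18!/(2^{9}·9!) = 34459425 labelled perfect matchings.
For each such perfect matching H, let X_H = 1 if all 9 edges of H are present in G. Then P[X_H = 1] = p^{9} = (5/18)^{9} = 1953125/198359290368.
By linearity: E[X] = Σ_H E[X_H] = 34459425 · p^{9} = 34459425 · 1953125/198359290368 = 830908203125/2448880128.
Numerically: E[X] ≈ 339.301.

E[X] = 34459425 · (5/18)^{9} = 830908203125/2448880128 ≈ 339.301.


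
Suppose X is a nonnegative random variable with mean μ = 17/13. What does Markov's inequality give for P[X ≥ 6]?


μ = E[X] = 17/13, a = 6.
Markov: P[X ≥ 6] ≤ μ/a = (17/13)/6 = 17/78.
Numerically: ≈ 0.21795.
(Since a = 6 > μ = 1.30769, the bound 17/78 is < 1 and informative.)

P[X ≥ 6] ≤ 17/78 ≈ 0.21795.


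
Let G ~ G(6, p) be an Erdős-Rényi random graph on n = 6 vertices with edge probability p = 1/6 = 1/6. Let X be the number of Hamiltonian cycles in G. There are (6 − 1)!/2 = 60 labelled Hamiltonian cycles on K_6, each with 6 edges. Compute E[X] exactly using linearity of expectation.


K_6 has (6 − 1)!/2 = 60 labelled Hamiltonian cycles.
For each such Hamiltonian cycle H, let X_H = 1 if all 6 edges of H are present in G. Then P[X_H = 1] = p^{6} = (1/6)^{6} = 1/46656.
By linearity: E[X] = Σ_H E[X_H] = 60 · p^{6} = 60 · 1/46656 = 5/3888.
Numerically: E[X] ≈ 0.001286.

E[X] = 60 · (1/6)^{6} = 5/3888 ≈ 0.001286.


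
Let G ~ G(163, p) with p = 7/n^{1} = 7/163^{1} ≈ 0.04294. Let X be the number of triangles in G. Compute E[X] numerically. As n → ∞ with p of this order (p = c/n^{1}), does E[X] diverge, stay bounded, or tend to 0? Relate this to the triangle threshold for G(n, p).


Number of potential triangles: C(163, 3) = 708561.
Each occurs with probability p³ ≈ (0.04294)³ ≈ 7.920112e-05.
By linearity: E[X] = C(163, 3)·p³ ≈ 708561 · 7.920112e-05 ≈ 56.1188.
Here α = 1, so p = 7/n is exactly at the triangle threshold p ~ 1/n. Asymptotically E[X] → c³/6 = 7³/6 = 343/6 ≈ 57.1667, a bounded constant. In this regime the triangle count is asymptotically Poisson(c³/6).

E[X] ≈ 56.1188; in regime p = Θ(1/n^{1}) E[X] stays bounded (at the triangle threshold p ~ 1/n).


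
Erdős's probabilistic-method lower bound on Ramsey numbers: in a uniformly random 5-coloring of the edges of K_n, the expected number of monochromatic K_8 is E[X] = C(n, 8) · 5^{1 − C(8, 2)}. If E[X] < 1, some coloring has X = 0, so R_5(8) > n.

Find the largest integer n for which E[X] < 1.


We need C(n, 8) · 5^{1 − 28} < 1, i.e. C(n, 8) < 5^{28 − 1} = 7450580596923828125.
Check values of n near the boundary:
  n = 857: C(857, 8) = 6983854138365964575; 6983854138365964575 < 7450580596923828125? YES
  n = 858: C(858, 8) = 7049584530256467771; 7049584530256467771 < 7450580596923828125? YES
  n = 859: C(859, 8) = 7115855595170747139; 7115855595170747139 < 7450580596923828125? YES
  n = 860: C(860, 8) = 7182671140665308145; 7182671140665308145 < 7450580596923828125? YES
  n = 861: C(861, 8) = 7250034996615275865; 7250034996615275865 < 7450580596923828125? YES
  n = 862: C(862, 8) = 7317951015318931845; 7317951015318931845 < 7450580596923828125? YES
  n = 863: C(863, 8) = 7386423071602617757; 7386423071602617757 < 7450580596923828125? YES
  n = 864: C(864, 8) = 7455455062926006708; 7455455062926006708 < 7450580596923828125? NO
  n = 865: C(865, 8) = 7525050909487743060; 7525050909487743060 < 7450580596923828125? NO
The largest n with C(n, 8) < 7450580596923828125 is n = 863 (where E[X] = 7386423071602617757/7450580596923828125 ≈ 0.9913889). Hence R_5(8) > 863, i.e. R_5(8) ≥ 864.

Largest n = 863; hence R_5(8) > 863.


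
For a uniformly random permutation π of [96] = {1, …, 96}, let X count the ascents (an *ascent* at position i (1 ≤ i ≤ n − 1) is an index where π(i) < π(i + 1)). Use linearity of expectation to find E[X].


Write X = Σ X_I over i = 1, …, 95, with X_I the indicator of one ascent.
There are 95 indicators.
For each fixed i, the pair (π(i), π(i+1)) is a uniformly random ordered pair of distinct values from {1, …, 96}; by symmetry P[π(i) < π(i+1)] = 1/2.
By linearity: E[X] = 95 · (1/2) = (96 − 1) · (1/2) = 95/2 ≈ 47.500000.

E[X] = 95/2 = 47.500000.


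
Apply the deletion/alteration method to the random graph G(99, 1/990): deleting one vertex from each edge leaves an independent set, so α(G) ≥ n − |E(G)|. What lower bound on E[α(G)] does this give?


E[|E(G)|] = C(99, 2)·p = 4851 · (1/990) = 49/10.
E[α(G)] ≥ n − E[|E(G)|] = 99 − 49/10 = 941/10.
Numerically: ≈ 94.100000.
(This is only a lower bound; the true E[α(G)] may be larger.)

E[α(G)] ≥ 941/10 ≈ 94.100000.


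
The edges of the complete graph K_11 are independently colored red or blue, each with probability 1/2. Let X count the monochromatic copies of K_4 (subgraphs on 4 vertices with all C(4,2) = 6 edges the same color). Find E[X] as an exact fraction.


Let X = Σ_S X_S over the C(11, 4) = 330 subsets S of size 4, where X_S = 1 if the K_4 on S is monochromatic.
For a fixed S, the K_4 on S has C(4, 2) = 6 edges. P[all 6 edges red] = (1/2)^6, and likewise for blue, so P[monochromatic] = 2·(1/2)^6 = 2^{1 − 6} = 1/32.
By linearity: E[X] = C(11, 4) · 2^{1 − 6} = 330 · 1/32 = 165/16.
Numerically: E[X] ≈ 10.31250.

E[X] = C(11,4)·2^(1−C(4,2)) = 165/16 ≈ 10.31250.


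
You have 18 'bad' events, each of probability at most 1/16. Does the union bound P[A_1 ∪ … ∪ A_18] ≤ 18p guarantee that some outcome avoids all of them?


Union bound: P[∪_{i=1}^{18} A_i] ≤ Σ_i P[A_i] ≤ 18·p = 18·(1/16) = 9/8.
Numerically: 9/8 ≈ 1.125000.
Is 9/8 < 1? NO.
Since the bound 9/8 is ≥ 1, the union bound is uninformative here; it does NOT by itself certify existence.

18·p = 9/8 ≈ 1.125000; existence NOT certified by the union bound.


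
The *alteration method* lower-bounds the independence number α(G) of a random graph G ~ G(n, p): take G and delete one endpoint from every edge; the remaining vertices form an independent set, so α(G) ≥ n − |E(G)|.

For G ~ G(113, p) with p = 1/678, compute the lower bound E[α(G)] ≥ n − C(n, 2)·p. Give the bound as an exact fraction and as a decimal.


E[|E(G)|] = C(113, 2)·p = 6328 · (1/678) = 28/3.
E[α(G)] ≥ n − E[|E(G)|] = 113 − 28/3 = 311/3.
Numerically: ≈ 103.667.
(This is only a lower bound; the true E[α(G)] may be larger.)

E[α(G)] ≥ 311/3 ≈ 103.667.


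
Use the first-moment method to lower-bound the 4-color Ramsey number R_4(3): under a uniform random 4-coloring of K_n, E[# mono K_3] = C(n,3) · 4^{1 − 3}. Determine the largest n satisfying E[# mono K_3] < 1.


We need C(n, 3) · 4^{1 − 3} < 1, i.e. C(n, 3) < 4^{3 − 1} = 16.
Check values of n near the boundary:
  n = 4: C(4, 3) = 4; 4 < 16? YES
  n = 5: C(5, 3) = 10; 10 < 16? YES
  n = 6: C(6, 3) = 20; 20 < 16? NO
The largest n with C(n, 3) < 16 is n = 5 (where E[X] = 5/8 ≈ 0.62500). Hence R_4(3) > 5, i.e. R_4(3) ≥ 6.

Largest n = 5; hence R_4(3) > 5.


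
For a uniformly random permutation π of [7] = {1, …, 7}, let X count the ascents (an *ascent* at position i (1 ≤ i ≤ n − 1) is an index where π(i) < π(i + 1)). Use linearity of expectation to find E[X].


Write X = Σ X_I over i = 1, …, 6, with X_I the indicator of one ascent.
There are 6 indicators.
For each fixed i, the pair (π(i), π(i+1)) is a uniformly random ordered pair of distinct values from {1, …, 7}; by symmetry P[π(i) < π(i+1)] = 1/2.
By linearity: E[X] = 6 · (1/2) = (7 − 1) · (1/2) = 3 ≈ 3.000.

E[X] = 3 = 3.000.
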